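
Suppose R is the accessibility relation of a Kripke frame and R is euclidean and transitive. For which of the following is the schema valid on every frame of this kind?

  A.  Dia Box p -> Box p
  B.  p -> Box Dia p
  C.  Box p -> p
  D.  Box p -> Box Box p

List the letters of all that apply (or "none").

A, D

(A) the dual of axiom 5: valid iff R is euclidean. Every such R is euclidean — valid.
(B) p -> Box Dia p is axiom B; it is valid on a frame exactly when R is symmetric. Such an R need not be symmetric, so not valid.
(C) Box p -> p is axiom T; it is valid on a frame exactly when R is reflexive. Such an R need not be reflexive, so not valid.
(D) axiom 4: valid iff R is transitive. Every such R is transitive — valid.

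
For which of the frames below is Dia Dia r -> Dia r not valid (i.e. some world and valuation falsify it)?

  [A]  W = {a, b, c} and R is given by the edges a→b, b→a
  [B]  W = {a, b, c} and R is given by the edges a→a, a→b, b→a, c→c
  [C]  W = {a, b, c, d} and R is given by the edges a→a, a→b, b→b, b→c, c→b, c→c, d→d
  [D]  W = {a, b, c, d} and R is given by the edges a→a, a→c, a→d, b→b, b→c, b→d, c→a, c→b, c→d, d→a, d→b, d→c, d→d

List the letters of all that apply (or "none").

A, B, C, D

The schema Dia Dia r -> Dia r is the dual of axiom 4; it is valid on a frame iff R is transitive.
(A) R is not transitive (a R b and b R a but not a R a), so the schema fails here.
(B) R is not transitive (b R a and a R b but not b R b), so the schema fails here.
(C) R is not transitive (a R b and b R c but not a R c), so the schema fails here.
(D) R is not transitive (a R c and c R b but not a R b), so the schema fails here.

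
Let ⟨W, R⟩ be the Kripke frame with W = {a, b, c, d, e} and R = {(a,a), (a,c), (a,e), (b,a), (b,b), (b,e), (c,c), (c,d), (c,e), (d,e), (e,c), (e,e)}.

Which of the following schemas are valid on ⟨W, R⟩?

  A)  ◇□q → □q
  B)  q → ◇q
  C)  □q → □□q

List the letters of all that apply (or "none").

R is not reflexive: not d R d.
R is not transitive: a R c and c R d but not a R d.
R is not euclidean: a R c and a R a but not c R a.
(A) ◇□q → □q is the dual of axiom 5, which corresponds to the euclidean property. R is not euclidean — not valid.
(B) q → ◇q is the dual of axiom T, which corresponds to reflexivity. R is not reflexive — not valid.
(C) □q → □□q is axiom 4, which corresponds to transitivity. R is not transitive — not valid.

none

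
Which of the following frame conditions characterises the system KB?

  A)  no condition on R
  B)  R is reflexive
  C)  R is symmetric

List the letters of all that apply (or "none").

C

(A) this class determines K, not KB.
(B) this class determines T (= KT), not KB.
(C) KB is sound and complete for exactly this class.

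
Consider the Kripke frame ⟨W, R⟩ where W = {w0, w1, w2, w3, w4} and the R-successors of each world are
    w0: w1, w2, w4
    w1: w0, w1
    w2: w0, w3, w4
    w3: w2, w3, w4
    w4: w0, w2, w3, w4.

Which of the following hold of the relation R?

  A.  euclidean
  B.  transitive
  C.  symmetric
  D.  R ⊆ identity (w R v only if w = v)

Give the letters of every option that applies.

C

(A) not euclidean: w0 R w1 and w0 R w2 but not w1 R w2.
(B) not transitive: w0 R w1 and w1 R w0 but not w0 R w0.
(C) symmetric: every R-edge is matched by its reverse.
(D) not ⊆ identity: w0 R w1 with w0 ≠ w1.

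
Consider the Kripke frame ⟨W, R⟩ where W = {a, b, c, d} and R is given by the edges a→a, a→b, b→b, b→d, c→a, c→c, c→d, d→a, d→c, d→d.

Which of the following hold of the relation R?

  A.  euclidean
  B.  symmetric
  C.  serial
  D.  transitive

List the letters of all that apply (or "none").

(A) not euclidean: a R b and a R a but not b R a.
(B) not symmetric: a R b but not b R a.
(C) serial: every world has an R-successor.
(D) not transitive: a R b and b R d but not a R d.

C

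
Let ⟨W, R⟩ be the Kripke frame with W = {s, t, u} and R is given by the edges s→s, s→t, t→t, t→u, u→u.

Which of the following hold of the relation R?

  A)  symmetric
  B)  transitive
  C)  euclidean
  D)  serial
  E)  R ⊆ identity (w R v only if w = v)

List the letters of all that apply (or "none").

D

(A) not symmetric: s R t but not t R s.
(B) not transitive: s R t and t R u but not s R u.
(C) not euclidean: s R t and s R s but not t R s.
(D) serial: every world has an R-successor.
(E) not ⊆ identity: s R t with s ≠ t.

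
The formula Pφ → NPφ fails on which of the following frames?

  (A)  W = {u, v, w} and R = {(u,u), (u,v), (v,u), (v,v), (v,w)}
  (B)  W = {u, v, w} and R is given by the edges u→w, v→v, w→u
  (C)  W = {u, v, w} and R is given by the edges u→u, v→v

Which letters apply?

A, B

The schema Pφ → NPφ is axiom 5; it is valid on a frame iff R is euclidean.
(A) R is not euclidean (v R u and v R w but not u R w), so the schema fails here.
(B) R is not euclidean (u R w and u R w but not w R w), so the schema fails here.
(C) R is euclidean (any two R-successors of the same world are R-related), so the schema is valid here.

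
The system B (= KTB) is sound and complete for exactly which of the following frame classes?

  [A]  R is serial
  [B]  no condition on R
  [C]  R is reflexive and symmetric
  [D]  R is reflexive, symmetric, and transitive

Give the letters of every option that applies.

(A) this class determines D, not B (= KTB).
(B) this class determines K, not B (= KTB).
(C) B (= KTB) is sound and complete for exactly this class.
(D) this class determines S5, not B (= KTB).

C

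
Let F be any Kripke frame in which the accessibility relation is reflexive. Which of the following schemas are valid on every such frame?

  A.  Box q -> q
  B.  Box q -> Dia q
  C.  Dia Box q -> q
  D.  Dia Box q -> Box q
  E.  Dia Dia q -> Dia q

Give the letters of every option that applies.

A reflexive relation is serial.
(A) Box q -> q is axiom T, which corresponds to reflexivity. Every such R is reflexive — valid.
(B) Box q -> Dia q (axiom D) characterises the serial frames. Every such R is serial — valid.
(C) Dia Box q -> q (the dual of axiom B) characterises the symmetric frames. Such an R need not be symmetric — not valid.
(D) Dia Box q -> Box q (the dual of axiom 5) characterises the euclidean frames. Such an R need not be euclidean — not valid.
(E) the dual of axiom 4: valid iff R is transitive. Such an R need not be transitive — not valid.

A, B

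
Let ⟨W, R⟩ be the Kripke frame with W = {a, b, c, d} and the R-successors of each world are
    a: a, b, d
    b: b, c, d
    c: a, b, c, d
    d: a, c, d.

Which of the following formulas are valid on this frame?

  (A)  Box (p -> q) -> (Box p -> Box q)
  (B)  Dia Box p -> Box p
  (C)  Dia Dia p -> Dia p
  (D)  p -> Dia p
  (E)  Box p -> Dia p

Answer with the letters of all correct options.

A, D, E

R is reflexive: each world relates to itself.
R is not transitive: a R b and b R c but not a R c.
R is not euclidean: a R b and a R a but not b R a.
R is serial: every world has an R-successor.
(A) this is just K, valid on every normal frame.
(B) Dia Box p -> Box p (the dual of axiom 5) characterises the euclidean frames. R is not euclidean — not valid.
(C) Dia Dia p -> Dia p is the dual of axiom 4; it is valid on a frame exactly when R is transitive. R is not transitive, so not valid.
(D) the dual of axiom T: valid iff R is reflexive. R is reflexive — valid.
(E) axiom D: valid iff R is serial. R is serial — valid.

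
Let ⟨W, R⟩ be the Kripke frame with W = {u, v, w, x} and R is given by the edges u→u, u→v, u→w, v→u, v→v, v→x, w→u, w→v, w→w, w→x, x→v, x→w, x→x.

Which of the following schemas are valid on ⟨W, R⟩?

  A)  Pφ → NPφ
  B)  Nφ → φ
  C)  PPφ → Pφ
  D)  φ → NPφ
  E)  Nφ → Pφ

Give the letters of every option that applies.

R is reflexive: each world relates to itself.
R is not symmetric: w R v but not v R w.
R is not transitive: u R v and v R x but not u R x.
R is not euclidean: u R v and u R w but not v R w.
R is serial: every world has an R-successor.
(A) Pφ → NPφ is axiom 5, which corresponds to the euclidean property. R is not euclidean — not valid.
(B) Nφ → φ (axiom T) characterises the reflexive frames. R is reflexive — valid.
(C) the dual of axiom 4: valid iff R is transitive. R is not transitive — not valid.
(D) φ → NPφ (axiom B) characterises the symmetric frames. R is not symmetric — not valid.
(E) Nφ → Pφ (axiom D) characterises the serial frames. R is serial — valid.

B, E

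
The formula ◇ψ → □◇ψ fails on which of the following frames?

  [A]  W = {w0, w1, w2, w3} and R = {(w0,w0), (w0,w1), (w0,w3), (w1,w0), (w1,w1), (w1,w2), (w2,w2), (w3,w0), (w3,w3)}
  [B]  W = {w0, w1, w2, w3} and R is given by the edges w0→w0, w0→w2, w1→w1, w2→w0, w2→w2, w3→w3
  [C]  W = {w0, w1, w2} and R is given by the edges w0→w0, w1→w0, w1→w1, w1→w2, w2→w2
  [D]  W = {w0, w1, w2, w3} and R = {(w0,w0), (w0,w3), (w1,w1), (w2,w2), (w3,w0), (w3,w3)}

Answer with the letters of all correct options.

A, C

The schema ◇ψ → □◇ψ is axiom 5; it is valid on a frame iff R is euclidean.
(A) R is not euclidean (w0 R w1 and w0 R w3 but not w1 R w3), so the schema fails here.
(B) R is euclidean (any two R-successors of the same world are R-related), so the schema is valid here.
(C) R is not euclidean (w1 R w0 and w1 R w1 but not w0 R w1), so the schema fails here.
(D) R is euclidean (any two R-successors of the same world are R-related), so the schema is valid here.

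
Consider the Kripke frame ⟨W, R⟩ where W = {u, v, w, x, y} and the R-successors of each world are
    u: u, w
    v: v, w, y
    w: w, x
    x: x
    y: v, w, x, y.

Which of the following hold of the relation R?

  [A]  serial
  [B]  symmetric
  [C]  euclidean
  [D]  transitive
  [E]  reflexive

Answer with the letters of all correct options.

(A) serial: every world has an R-successor.
(B) not symmetric: u R w but not w R u.
(C) not euclidean: u R w and u R u but not w R u.
(D) not transitive: u R w and w R x but not u R x.
(E) reflexive: each world relates to itself.

A, E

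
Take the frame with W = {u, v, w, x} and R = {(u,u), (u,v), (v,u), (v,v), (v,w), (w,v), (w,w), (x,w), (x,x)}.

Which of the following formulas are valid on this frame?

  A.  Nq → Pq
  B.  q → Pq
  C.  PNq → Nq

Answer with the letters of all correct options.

R is reflexive: each world relates to itself.
R is not euclidean: v R u and v R w but not u R w.
R is serial: every world has an R-successor.
(A) axiom D: valid iff R is serial. R is serial — valid.
(B) q → Pq (the dual of axiom T) characterises the reflexive frames. R is reflexive — valid.
(C) the dual of axiom 5: valid iff R is euclidean. R is not euclidean — not valid.

A, B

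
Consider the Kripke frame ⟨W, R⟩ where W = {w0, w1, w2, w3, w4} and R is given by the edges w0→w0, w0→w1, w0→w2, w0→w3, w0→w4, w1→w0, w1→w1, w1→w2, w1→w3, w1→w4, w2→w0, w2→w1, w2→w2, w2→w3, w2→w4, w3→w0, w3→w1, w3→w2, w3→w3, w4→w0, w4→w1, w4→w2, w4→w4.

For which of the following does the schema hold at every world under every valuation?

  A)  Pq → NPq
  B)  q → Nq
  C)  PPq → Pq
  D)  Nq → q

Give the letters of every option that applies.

R is reflexive: each world relates to itself.
R is not transitive: w3 R w0 and w0 R w4 but not w3 R w4.
R is not euclidean: w0 R w3 and w0 R w4 but not w3 R w4.
R is not a subset of the identity: w0 R w1 with w0 ≠ w1.
(A) axiom 5: valid iff R is euclidean. R is not euclidean — not valid.
(B) q → Nq (equivalent to ◇p→p) corresponds to R being a subset of the identity. Here R ⊄ identity, so not valid.
(C) PPq → Pq (the dual of axiom 4) characterises the transitive frames. R is not transitive — not valid.
(D) Nq → q is axiom T; it is valid on a frame exactly when R is reflexive. R is reflexive, so valid.

D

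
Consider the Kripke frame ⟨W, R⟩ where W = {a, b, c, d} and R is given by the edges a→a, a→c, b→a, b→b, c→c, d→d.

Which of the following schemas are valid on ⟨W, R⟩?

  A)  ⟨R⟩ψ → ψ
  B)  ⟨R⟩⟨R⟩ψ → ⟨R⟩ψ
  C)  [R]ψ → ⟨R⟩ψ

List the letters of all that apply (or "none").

C

R is not transitive: b R a and a R c but not b R c.
R is serial: every world has an R-successor.
R is not a subset of the identity: a R c with a ≠ c.
(A) ⟨R⟩ψ → ψ is valid only on frames where every R-edge is a self-loop. Here R ⊄ identity — not valid.
(B) the dual of axiom 4: valid iff R is transitive. R is not transitive — not valid.
(C) [R]ψ → ⟨R⟩ψ (axiom D) characterises the serial frames. R is serial — valid.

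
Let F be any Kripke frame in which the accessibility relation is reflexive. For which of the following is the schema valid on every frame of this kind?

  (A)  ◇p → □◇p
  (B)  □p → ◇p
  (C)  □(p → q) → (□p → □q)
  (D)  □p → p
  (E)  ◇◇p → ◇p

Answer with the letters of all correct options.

B, C, D

A reflexive relation is serial.
(A) ◇p → □◇p (axiom 5) characterises the euclidean frames. Such an R need not be euclidean — not valid.
(B) axiom D: valid iff R is serial. Every such R is serial — valid.
(C) □(p → q) → (□p → □q) is axiom K, valid on every Kripke frame — valid.
(D) □p → p is axiom T; it is valid on a frame exactly when R is reflexive. Every such R is reflexive, so valid.
(E) the dual of axiom 4: valid iff R is transitive. Such an R need not be transitive — not valid.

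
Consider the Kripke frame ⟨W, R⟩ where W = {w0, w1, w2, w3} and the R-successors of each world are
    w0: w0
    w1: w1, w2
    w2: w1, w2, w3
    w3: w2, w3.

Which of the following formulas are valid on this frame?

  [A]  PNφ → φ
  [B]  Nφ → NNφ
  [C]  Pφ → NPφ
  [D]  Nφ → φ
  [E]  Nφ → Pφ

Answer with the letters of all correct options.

R is reflexive: each world relates to itself.
R is symmetric: every R-edge is matched by its reverse.
R is not transitive: w1 R w2 and w2 R w3 but not w1 R w3.
R is not euclidean: w2 R w1 and w2 R w3 but not w1 R w3.
R is serial: every world has an R-successor.
(A) PNφ → φ is the dual of axiom B, which corresponds to symmetry. R is symmetric — valid.
(B) axiom 4: valid iff R is transitive. R is not transitive — not valid.
(C) Pφ → NPφ is axiom 5, which corresponds to the euclidean property. R is not euclidean — not valid.
(D) axiom T: valid iff R is reflexive. R is reflexive — valid.
(E) Nφ → Pφ is axiom D, which corresponds to seriality. R is serial — valid.

A, D, E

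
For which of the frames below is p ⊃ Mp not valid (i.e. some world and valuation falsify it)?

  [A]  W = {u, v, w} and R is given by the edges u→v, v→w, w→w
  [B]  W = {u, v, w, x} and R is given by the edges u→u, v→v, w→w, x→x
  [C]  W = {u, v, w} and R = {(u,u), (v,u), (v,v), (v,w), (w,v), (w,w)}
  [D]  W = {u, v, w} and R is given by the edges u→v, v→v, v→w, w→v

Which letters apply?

The schema p ⊃ Mp is the dual of axiom T; it is valid on a frame iff R is reflexive.
(A) R is not reflexive (not u R u), so the schema fails here.
(B) R is reflexive (each world relates to itself), so the schema is valid here.
(C) R is reflexive (each world relates to itself), so the schema is valid here.
(D) R is not reflexive (not u R u), so the schema fails here.

A, D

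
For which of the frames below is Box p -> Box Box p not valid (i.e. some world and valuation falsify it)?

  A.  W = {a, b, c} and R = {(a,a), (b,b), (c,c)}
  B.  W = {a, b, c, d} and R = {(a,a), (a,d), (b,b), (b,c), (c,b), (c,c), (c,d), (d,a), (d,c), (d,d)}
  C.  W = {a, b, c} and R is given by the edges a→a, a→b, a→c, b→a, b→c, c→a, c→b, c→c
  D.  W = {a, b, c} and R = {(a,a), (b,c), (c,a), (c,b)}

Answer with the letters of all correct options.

B, C, D

The schema Box p -> Box Box p is axiom 4; it is valid on a frame iff R is transitive.
(A) R is transitive (R is closed under composition), so the schema is valid here.
(B) R is not transitive (a R d and d R c but not a R c), so the schema fails here.
(C) R is not transitive (b R a and a R b but not b R b), so the schema fails here.
(D) R is not transitive (b R c and c R a but not b R a), so the schema fails here.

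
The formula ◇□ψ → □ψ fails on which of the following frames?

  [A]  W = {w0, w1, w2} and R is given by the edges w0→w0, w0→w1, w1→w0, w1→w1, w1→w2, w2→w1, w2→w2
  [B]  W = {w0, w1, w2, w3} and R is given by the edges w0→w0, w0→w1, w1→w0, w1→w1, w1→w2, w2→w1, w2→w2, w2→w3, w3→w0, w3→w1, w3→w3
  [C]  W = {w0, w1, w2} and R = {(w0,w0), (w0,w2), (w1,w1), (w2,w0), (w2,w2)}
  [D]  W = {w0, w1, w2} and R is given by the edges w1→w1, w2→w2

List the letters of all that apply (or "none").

The schema ◇□ψ → □ψ is the dual of axiom 5; it is valid on a frame iff R is euclidean.
(A) R is not euclidean (w1 R w0 and w1 R w2 but not w0 R w2), so the schema fails here.
(B) R is not euclidean (w1 R w0 and w1 R w2 but not w0 R w2), so the schema fails here.
(C) R is euclidean (any two R-successors of the same world are R-related), so the schema is valid here.
(D) R is euclidean (any two R-successors of the same world are R-related), so the schema is valid here.

A, B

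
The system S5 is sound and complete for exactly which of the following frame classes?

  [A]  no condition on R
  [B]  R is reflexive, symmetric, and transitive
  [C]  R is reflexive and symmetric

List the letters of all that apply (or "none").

B

(A) this class determines K, not S5.
(B) S5 is sound and complete for exactly this class.
(C) this class determines B (= KTB), not S5.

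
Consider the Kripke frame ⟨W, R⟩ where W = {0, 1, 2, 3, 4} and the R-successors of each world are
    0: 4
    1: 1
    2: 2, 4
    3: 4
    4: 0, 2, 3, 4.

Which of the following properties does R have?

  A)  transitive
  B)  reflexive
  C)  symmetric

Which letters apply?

(A) not transitive: 0 R 4 and 4 R 0 but not 0 R 0.
(B) not reflexive: not 0 R 0.
(C) symmetric: every R-edge is matched by its reverse.

C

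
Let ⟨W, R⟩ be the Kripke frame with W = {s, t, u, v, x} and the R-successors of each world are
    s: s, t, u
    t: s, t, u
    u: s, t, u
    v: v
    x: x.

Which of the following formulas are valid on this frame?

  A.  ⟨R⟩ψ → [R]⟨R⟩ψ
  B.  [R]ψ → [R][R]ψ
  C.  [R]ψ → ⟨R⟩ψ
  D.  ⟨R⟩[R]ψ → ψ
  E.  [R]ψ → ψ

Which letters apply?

A, B, C, D, E

R is reflexive: each world relates to itself.
R is symmetric: every R-edge is matched by its reverse.
R is transitive: R is closed under composition.
R is euclidean: any two R-successors of the same world are R-related.
R is serial: every world has an R-successor.
(A) axiom 5: valid iff R is euclidean. R is euclidean — valid.
(B) [R]ψ → [R][R]ψ (axiom 4) characterises the transitive frames. R is transitive — valid.
(C) [R]ψ → ⟨R⟩ψ is axiom D; it is valid on a frame exactly when R is serial. R is serial, so valid.
(D) ⟨R⟩[R]ψ → ψ (the dual of axiom B) characterises the symmetric frames. R is symmetric — valid.
(E) [R]ψ → ψ (axiom T) characterises the reflexive frames. R is reflexive — valid.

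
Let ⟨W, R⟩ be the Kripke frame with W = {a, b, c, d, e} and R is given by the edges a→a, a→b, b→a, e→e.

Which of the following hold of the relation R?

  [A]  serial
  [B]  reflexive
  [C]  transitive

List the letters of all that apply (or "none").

none

(A) not serial: c has no R-successor.
(B) not reflexive: not b R b.
(C) not transitive: b R a and a R b but not b R b.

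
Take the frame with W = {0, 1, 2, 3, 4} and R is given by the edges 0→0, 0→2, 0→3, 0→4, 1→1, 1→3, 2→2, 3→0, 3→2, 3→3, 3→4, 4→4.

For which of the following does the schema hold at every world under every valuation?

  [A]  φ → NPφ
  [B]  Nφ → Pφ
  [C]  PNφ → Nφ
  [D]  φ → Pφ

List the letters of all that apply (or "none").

R is reflexive: each world relates to itself.
R is not symmetric: 0 R 2 but not 2 R 0.
R is not euclidean: 0 R 2 and 0 R 0 but not 2 R 0.
R is serial: every world has an R-successor.
(A) axiom B: valid iff R is symmetric. R is not symmetric — not valid.
(B) Nφ → Pφ is axiom D; it is valid on a frame exactly when R is serial. R is serial, so valid.
(C) PNφ → Nφ is the dual of axiom 5; it is valid on a frame exactly when R is euclidean. R is not euclidean, so not valid.
(D) φ → Pφ (the dual of axiom T) characterises the reflexive frames. R is reflexive — valid.

B, D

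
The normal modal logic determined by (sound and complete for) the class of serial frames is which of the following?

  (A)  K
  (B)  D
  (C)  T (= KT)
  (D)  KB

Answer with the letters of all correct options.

B

(A) K is determined by the class of arbitrary frames.
(B) D is determined by exactly this class.
(C) T (= KT) is determined by the class of reflexive frames.
(D) KB is determined by the class of symmetric frames.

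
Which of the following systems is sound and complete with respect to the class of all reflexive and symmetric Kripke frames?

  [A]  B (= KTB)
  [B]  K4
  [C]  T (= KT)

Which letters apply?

A

(A) B (= KTB) is determined by exactly this class.
(B) K4 is determined by the class of transitive frames.
(C) T (= KT) is determined by the class of reflexive frames.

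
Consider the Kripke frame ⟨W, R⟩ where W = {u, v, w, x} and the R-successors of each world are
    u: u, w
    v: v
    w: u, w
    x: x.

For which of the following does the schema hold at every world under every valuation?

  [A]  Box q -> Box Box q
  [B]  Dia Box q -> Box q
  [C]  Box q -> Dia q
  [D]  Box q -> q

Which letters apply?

R is reflexive: each world relates to itself.
R is transitive: R is closed under composition.
R is euclidean: any two R-successors of the same world are R-related.
R is serial: every world has an R-successor.
(A) Box q -> Box Box q is axiom 4, which corresponds to transitivity. R is transitive — valid.
(B) Dia Box q -> Box q (the dual of axiom 5) characterises the euclidean frames. R is euclidean — valid.
(C) Box q -> Dia q (axiom D) characterises the serial frames. R is serial — valid.
(D) Box q -> q is axiom T, which corresponds to reflexivity. R is reflexive — valid.

A, B, C, D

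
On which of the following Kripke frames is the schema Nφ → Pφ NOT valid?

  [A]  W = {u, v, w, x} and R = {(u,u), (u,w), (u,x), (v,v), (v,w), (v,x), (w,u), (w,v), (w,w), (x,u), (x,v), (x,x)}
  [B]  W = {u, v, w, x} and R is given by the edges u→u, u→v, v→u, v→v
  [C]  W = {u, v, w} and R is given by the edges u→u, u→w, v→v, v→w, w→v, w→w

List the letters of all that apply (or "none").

B

The schema Nφ → Pφ is axiom D; it is valid on a frame iff R is serial.
(A) R is serial (every world has an R-successor), so the schema is valid here.
(B) R is not serial (w has no R-successor), so the schema fails here.
(C) R is serial (every world has an R-successor), so the schema is valid here.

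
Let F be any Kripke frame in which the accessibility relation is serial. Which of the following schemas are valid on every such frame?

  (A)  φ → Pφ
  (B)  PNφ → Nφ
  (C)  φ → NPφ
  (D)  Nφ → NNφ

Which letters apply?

(A) φ → Pφ is the dual of axiom T, which corresponds to reflexivity. Such an R need not be reflexive — not valid.
(B) PNφ → Nφ is the dual of axiom 5; it is valid on a frame exactly when R is euclidean. Such an R need not be euclidean, so not valid.
(C) axiom B: valid iff R is symmetric. Such an R need not be symmetric — not valid.
(D) Nφ → NNφ is axiom 4; it is valid on a frame exactly when R is transitive. Such an R need not be transitive, so not valid.

none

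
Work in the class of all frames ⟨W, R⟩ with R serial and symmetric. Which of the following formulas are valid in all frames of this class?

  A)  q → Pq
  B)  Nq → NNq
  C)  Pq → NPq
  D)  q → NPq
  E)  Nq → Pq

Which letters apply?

D, E

(A) the dual of axiom T: valid iff R is reflexive. Such an R need not be reflexive — not valid.
(B) Nq → NNq is axiom 4; it is valid on a frame exactly when R is transitive. Such an R need not be transitive, so not valid.
(C) Pq → NPq is axiom 5; it is valid on a frame exactly when R is euclidean. Such an R need not be euclidean, so not valid.
(D) q → NPq (axiom B) characterises the symmetric frames. Every such R is symmetric — valid.
(E) axiom D: valid iff R is serial. Every such R is serial — valid.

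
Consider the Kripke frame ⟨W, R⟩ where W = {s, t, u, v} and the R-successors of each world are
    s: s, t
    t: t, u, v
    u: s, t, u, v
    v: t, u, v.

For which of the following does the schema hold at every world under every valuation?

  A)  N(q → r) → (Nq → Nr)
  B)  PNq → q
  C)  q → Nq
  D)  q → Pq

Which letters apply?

R is reflexive: each world relates to itself.
R is not symmetric: s R t but not t R s.
R is not a subset of the identity: s R t with s ≠ t.
(A) N(q → r) → (Nq → Nr) is axiom K, valid on every Kripke frame — valid.
(B) the dual of axiom B: valid iff R is symmetric. R is not symmetric — not valid.
(C) q → Nq is equivalent to ◇p→p; it holds exactly when R ⊆ identity. Here R ⊄ identity — not valid.
(D) the dual of axiom T: valid iff R is reflexive. R is reflexive — valid.

A, D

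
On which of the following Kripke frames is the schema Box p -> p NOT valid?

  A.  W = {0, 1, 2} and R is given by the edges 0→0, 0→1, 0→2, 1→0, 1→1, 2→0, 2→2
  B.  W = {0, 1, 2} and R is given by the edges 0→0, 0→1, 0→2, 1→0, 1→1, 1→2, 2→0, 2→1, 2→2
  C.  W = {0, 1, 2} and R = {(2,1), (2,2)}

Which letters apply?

C

The schema Box p -> p is axiom T; it is valid on a frame iff R is reflexive.
(A) R is reflexive (each world relates to itself), so the schema is valid here.
(B) R is reflexive (each world relates to itself), so the schema is valid here.
(C) R is not reflexive (not 0 R 0), so the schema fails here.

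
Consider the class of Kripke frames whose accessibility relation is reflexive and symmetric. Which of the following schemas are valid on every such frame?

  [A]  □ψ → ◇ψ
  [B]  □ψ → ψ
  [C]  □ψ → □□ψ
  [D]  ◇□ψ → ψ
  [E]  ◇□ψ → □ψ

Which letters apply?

Reflexive relations are serial.
(A) □ψ → ◇ψ (axiom D) characterises the serial frames. Every such R is serial — valid.
(B) □ψ → ψ is axiom T, which corresponds to reflexivity. Every such R is reflexive — valid.
(C) □ψ → □□ψ is axiom 4; it is valid on a frame exactly when R is transitive. Such an R need not be transitive, so not valid.
(D) ◇□ψ → ψ is the dual of axiom B; it is valid on a frame exactly when R is symmetric. Every such R is symmetric, so valid.
(E) ◇□ψ → □ψ (the dual of axiom 5) characterises the euclidean frames. Such an R need not be euclidean — not valid.

A, B, D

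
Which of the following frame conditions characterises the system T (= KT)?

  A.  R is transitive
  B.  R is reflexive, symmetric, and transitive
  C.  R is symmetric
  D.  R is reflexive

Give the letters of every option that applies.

(A) this class determines K4, not T (= KT).
(B) this class determines S5, not T (= KT).
(C) this class determines KB, not T (= KT).
(D) T (= KT) is sound and complete for exactly this class.

D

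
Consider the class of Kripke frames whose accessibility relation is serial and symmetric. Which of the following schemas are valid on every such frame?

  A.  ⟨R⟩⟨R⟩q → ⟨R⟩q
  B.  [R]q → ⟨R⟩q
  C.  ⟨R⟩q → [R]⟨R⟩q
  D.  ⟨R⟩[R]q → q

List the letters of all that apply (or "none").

B, D

(A) ⟨R⟩⟨R⟩q → ⟨R⟩q (the dual of axiom 4) characterises the transitive frames. Such an R need not be transitive — not valid.
(B) [R]q → ⟨R⟩q is axiom D, which corresponds to seriality. Every such R is serial — valid.
(C) axiom 5: valid iff R is euclidean. Such an R need not be euclidean — not valid.
(D) ⟨R⟩[R]q → q is the dual of axiom B; it is valid on a frame exactly when R is symmetric. Every such R is symmetric, so valid.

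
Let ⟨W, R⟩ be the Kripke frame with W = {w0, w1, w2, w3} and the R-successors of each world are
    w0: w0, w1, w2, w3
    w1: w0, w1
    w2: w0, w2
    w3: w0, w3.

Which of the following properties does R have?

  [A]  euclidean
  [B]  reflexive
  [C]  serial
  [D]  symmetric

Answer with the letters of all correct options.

(A) not euclidean: w0 R w1 and w0 R w2 but not w1 R w2.
(B) reflexive: each world relates to itself.
(C) serial: every world has an R-successor.
(D) symmetric: every R-edge is matched by its reverse.

B, C, D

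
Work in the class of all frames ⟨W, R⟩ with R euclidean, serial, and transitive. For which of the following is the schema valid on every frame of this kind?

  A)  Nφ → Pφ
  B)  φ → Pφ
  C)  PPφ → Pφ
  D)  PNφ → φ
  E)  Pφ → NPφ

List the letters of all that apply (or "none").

A, C, E

(A) Nφ → Pφ is axiom D, which corresponds to seriality. Every such R is serial — valid.
(B) φ → Pφ is the dual of axiom T, which corresponds to reflexivity. Such an R need not be reflexive — not valid.
(C) PPφ → Pφ is the dual of axiom 4, which corresponds to transitivity. Every such R is transitive — valid.
(D) PNφ → φ is the dual of axiom B, which corresponds to symmetry. Such an R need not be symmetric — not valid.
(E) Pφ → NPφ is axiom 5, which corresponds to the euclidean property. Every such R is euclidean — valid.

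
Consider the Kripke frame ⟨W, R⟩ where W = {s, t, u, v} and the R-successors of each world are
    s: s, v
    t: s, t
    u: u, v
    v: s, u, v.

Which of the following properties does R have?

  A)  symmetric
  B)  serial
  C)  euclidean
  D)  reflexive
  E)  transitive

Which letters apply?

(A) not symmetric: t R s but not s R t.
(B) serial: every world has an R-successor.
(C) not euclidean: t R s and t R t but not s R t.
(D) reflexive: each world relates to itself.
(E) not transitive: s R v and v R u but not s R u.

B, D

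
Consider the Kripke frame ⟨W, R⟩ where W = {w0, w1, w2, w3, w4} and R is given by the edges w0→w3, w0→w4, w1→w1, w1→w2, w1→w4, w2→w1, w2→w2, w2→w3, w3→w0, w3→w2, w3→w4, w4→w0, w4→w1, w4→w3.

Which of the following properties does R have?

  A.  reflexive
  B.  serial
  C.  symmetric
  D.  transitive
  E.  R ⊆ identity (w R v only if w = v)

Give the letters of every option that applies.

B, C

(A) not reflexive: not w0 R w0.
(B) serial: every world has an R-successor.
(C) symmetric: every R-edge is matched by its reverse.
(D) not transitive: w0 R w3 and w3 R w0 but not w0 R w0.
(E) not ⊆ identity: w0 R w3 with w0 ≠ w3.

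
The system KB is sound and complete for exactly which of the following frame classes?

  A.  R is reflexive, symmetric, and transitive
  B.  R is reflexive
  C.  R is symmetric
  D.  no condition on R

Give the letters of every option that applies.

C

(A) this class determines S5, not KB.
(B) this class determines T (= KT), not KB.
(C) KB is sound and complete for exactly this class.
(D) this class determines K, not KB.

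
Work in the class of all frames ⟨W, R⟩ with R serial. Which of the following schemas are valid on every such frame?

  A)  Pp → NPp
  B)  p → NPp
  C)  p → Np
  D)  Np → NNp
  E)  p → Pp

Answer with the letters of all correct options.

(A) Pp → NPp is axiom 5; it is valid on a frame exactly when R is euclidean. Such an R need not be euclidean, so not valid.
(B) p → NPp (axiom B) characterises the symmetric frames. Such an R need not be symmetric — not valid.
(C) p → Np is valid only on frames where every R-edge is a self-loop. Such an R need not be a subset of the identity — not valid.
(D) axiom 4: valid iff R is transitive. Such an R need not be transitive — not valid.
(E) p → Pp is the dual of axiom T; it is valid on a frame exactly when R is reflexive. Such an R need not be reflexive, so not valid.

none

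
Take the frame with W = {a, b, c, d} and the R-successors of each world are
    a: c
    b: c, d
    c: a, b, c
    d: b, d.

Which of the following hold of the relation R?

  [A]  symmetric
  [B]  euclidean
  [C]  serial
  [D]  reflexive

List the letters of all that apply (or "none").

A, C

(A) symmetric: every R-edge is matched by its reverse.
(B) not euclidean: b R c and b R d but not c R d.
(C) serial: every world has an R-successor.
(D) not reflexive: not a R a.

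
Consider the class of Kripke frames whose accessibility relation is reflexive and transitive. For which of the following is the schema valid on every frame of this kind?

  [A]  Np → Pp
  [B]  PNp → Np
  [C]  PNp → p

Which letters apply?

A

Reflexive relations are serial.
(A) Np → Pp is axiom D; it is valid on a frame exactly when R is serial. Every such R is serial, so valid.
(B) PNp → Np (the dual of axiom 5) characterises the euclidean frames. Such an R need not be euclidean — not valid.
(C) PNp → p (the dual of axiom B) characterises the symmetric frames. Such an R need not be symmetric — not valid.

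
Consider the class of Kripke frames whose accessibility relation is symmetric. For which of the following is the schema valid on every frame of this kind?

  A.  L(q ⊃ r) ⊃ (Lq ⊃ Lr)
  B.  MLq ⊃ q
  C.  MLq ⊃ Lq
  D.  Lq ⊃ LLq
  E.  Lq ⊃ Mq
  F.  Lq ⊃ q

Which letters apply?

A, B

(A) this is just K, valid on every normal frame.
(B) MLq ⊃ q is the dual of axiom B, which corresponds to symmetry. Every such R is symmetric — valid.
(C) the dual of axiom 5: valid iff R is euclidean. Such an R need not be euclidean — not valid.
(D) Lq ⊃ LLq is axiom 4; it is valid on a frame exactly when R is transitive. Such an R need not be transitive, so not valid.
(E) Lq ⊃ Mq is axiom D, which corresponds to seriality. Such an R need not be serial — not valid.
(F) Lq ⊃ q is axiom T; it is valid on a frame exactly when R is reflexive. Such an R need not be reflexive, so not valid.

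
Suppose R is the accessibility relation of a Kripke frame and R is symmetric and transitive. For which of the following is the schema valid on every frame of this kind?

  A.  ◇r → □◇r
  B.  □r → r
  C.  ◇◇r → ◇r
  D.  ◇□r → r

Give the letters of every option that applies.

A symmetric transitive relation is euclidean (uRv and uRw give vRu by symmetry, then vRw by transitivity).
(A) ◇r → □◇r is axiom 5, which corresponds to the euclidean property. Every such R is euclidean — valid.
(B) □r → r (axiom T) characterises the reflexive frames. Such an R need not be reflexive — not valid.
(C) the dual of axiom 4: valid iff R is transitive. Every such R is transitive — valid.
(D) ◇□r → r (the dual of axiom B) characterises the symmetric frames. Every such R is symmetric — valid.

A, C, D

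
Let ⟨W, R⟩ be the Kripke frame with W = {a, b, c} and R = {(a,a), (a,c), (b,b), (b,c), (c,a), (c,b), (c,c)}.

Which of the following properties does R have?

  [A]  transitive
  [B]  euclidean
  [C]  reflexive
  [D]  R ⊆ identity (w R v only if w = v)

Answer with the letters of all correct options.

(A) not transitive: a R c and c R b but not a R b.
(B) not euclidean: c R a and c R b but not a R b.
(C) reflexive: each world relates to itself.
(D) not ⊆ identity: a R c with a ≠ c.

C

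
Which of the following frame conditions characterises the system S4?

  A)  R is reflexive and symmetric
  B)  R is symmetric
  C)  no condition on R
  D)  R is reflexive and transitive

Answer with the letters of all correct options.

D

(A) this class determines B (= KTB), not S4.
(B) this class determines KB, not S4.
(C) this class determines K, not S4.
(D) S4 is sound and complete for exactly this class.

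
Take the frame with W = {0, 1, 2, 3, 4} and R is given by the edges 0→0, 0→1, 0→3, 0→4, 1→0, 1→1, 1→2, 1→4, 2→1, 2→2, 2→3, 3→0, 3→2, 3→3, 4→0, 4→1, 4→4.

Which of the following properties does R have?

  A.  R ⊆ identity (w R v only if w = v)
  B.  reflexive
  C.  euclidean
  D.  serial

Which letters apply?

(A) not ⊆ identity: 0 R 1 with 0 ≠ 1.
(B) reflexive: each world relates to itself.
(C) not euclidean: 0 R 1 and 0 R 3 but not 1 R 3.
(D) serial: every world has an R-successor.

B, D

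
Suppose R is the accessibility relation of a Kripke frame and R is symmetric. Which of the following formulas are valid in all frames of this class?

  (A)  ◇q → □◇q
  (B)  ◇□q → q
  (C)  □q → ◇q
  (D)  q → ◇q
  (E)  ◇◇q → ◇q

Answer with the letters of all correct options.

(A) ◇q → □◇q is axiom 5, which corresponds to the euclidean property. Such an R need not be euclidean — not valid.
(B) ◇□q → q (the dual of axiom B) characterises the symmetric frames. Every such R is symmetric — valid.
(C) axiom D: valid iff R is serial. Such an R need not be serial — not valid.
(D) q → ◇q (the dual of axiom T) characterises the reflexive frames. Such an R need not be reflexive — not valid.
(E) ◇◇q → ◇q is the dual of axiom 4; it is valid on a frame exactly when R is transitive. Such an R need not be transitive, so not valid.

B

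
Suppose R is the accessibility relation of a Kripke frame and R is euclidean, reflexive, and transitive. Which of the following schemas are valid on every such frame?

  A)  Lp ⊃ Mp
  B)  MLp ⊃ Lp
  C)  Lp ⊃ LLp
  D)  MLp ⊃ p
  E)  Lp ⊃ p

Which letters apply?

A, B, C, D, E

A relation that is euclidean, reflexive, and transitive is also serial and symmetric.
(A) Lp ⊃ Mp is axiom D, which corresponds to seriality. Every such R is serial — valid.
(B) MLp ⊃ Lp is the dual of axiom 5; it is valid on a frame exactly when R is euclidean. Every such R is euclidean, so valid.
(C) Lp ⊃ LLp (axiom 4) characterises the transitive frames. Every such R is transitive — valid.
(D) MLp ⊃ p is the dual of axiom B; it is valid on a frame exactly when R is symmetric. Every such R is symmetric, so valid.
(E) Lp ⊃ p is axiom T; it is valid on a frame exactly when R is reflexive. Every such R is reflexive, so valid.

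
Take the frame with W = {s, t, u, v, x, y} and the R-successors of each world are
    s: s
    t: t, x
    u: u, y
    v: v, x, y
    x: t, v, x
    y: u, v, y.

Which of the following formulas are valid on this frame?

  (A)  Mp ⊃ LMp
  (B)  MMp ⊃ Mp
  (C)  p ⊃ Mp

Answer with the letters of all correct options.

R is reflexive: each world relates to itself.
R is not transitive: t R x and x R v but not t R v.
R is not euclidean: v R x and v R y but not x R y.
(A) Mp ⊃ LMp is axiom 5; it is valid on a frame exactly when R is euclidean. R is not euclidean, so not valid.
(B) the dual of axiom 4: valid iff R is transitive. R is not transitive — not valid.
(C) p ⊃ Mp is the dual of axiom T; it is valid on a frame exactly when R is reflexive. R is reflexive, so valid.

C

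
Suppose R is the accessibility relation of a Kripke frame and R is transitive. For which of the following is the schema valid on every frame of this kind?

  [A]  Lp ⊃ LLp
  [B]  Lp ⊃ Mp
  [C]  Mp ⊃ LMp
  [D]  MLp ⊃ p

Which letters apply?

(A) Lp ⊃ LLp (axiom 4) characterises the transitive frames. Every such R is transitive — valid.
(B) Lp ⊃ Mp is axiom D; it is valid on a frame exactly when R is serial. Such an R need not be serial, so not valid.
(C) Mp ⊃ LMp (axiom 5) characterises the euclidean frames. Such an R need not be euclidean — not valid.
(D) MLp ⊃ p is the dual of axiom B, which corresponds to symmetry. Such an R need not be symmetric — not valid.

A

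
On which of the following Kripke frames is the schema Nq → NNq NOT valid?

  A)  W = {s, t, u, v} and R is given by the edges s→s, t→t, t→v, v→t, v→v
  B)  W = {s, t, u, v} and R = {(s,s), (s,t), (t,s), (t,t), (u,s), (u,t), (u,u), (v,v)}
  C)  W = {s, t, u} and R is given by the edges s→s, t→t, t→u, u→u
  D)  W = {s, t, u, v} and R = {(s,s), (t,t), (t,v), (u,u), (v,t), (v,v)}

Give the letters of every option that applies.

none

The schema Nq → NNq is axiom 4; it is valid on a frame iff R is transitive.
(A) R is transitive (R is closed under composition), so the schema is valid here.
(B) R is transitive (R is closed under composition), so the schema is valid here.
(C) R is transitive (R is closed under composition), so the schema is valid here.
(D) R is transitive (R is closed under composition), so the schema is valid here.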